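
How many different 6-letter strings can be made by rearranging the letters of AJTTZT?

AJTTZT has 6 letters with T appearing 3 times.
The number of distinct arrangements is 6!/(3!) = 720/6 = 120.

120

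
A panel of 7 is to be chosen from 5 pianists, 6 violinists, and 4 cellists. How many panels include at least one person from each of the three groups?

5949

With no constraint there are C(15,7) = 6435 possible selections.
Subtract selections that omit an entire group: no pianists → C(10,7) = 120; no violinists → C(9,7) = 36; no cellists → C(11,7) = 330.
Add back selections omitting two groups (i.e. drawn from a single group): C(5,7) + C(6,7) + C(4,7) = 0.
By inclusion–exclusion: 6435 − 486 + 0 = 5949.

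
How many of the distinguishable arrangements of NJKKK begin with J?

4

With the first slot taken by J, it remains to arrange the other 4 letters (NKKK).
Those 4 letters have K appearing 3 times, giving (4)!/(3!) = 4.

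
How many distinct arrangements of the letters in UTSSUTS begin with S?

90

Fix S in the first position and arrange the remaining 6 letters.
Those 6 letters have S appearing twice, T appearing twice, and U appearing twice, giving (6)!/(2!·2!·2!) = 90.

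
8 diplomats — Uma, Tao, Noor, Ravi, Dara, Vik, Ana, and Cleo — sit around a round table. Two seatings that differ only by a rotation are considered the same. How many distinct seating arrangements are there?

5040

Fix one person's seat to break rotational symmetry; the remaining 7 people can be arranged in (7)! = 5040 ways.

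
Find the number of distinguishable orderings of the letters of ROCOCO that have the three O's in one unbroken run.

12

Treat the 3 copies of O as a single block. The multiset to arrange is then {OOO, C, C, R}, 4 items in all.
That gives (4)!/(2!) = 12 arrangements.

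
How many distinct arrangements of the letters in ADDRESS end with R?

180

With the last slot taken by R, it remains to arrange the other 6 letters (ADDESS).
Those 6 letters have D appearing twice and S appearing twice, giving (6)!/(2!·2!) = 180.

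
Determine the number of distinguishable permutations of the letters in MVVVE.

MVVVE has 5 letters with V appearing 3 times.
So there are 5! / (3!) = 20 distinguishable arrangements.

20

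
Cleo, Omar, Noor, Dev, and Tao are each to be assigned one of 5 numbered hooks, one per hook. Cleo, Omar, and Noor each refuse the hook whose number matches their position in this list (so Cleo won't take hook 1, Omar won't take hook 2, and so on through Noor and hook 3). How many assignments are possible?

Let Aᵢ (for i ∈ {1, 2, 3}) be the placements that put person i in their forbidden hook. Any j of these fix j positions, leaving (5−j)! ways to fill the rest, and there are C(3,j) ways to pick which j.
By inclusion–exclusion, the number of valid placements is Σ_{j=0}^{3} (−1)^j C(3,j)·(5−j)!.
Computing: 120 − 72 + 18 − 2 = 64.

64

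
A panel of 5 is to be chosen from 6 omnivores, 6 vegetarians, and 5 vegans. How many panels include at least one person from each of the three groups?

4485

Total 5-person selections from all 17: C(17,5) = 6188.
Subtract selections that omit an entire group: no omnivores → C(11,5) = 462; no vegetarians → C(11,5) = 462; no vegans → C(12,5) = 792.
Add back selections omitting two groups (i.e. drawn from a single group): C(6,5) + C(6,5) + C(5,5) = 13.
By inclusion–exclusion: 6188 − 1716 + 13 = 4485.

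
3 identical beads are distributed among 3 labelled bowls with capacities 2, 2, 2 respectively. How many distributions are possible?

Without the upper bounds there are C(5,2) = 10 ways to split 3 among 3 bowls.
Subtract solutions that violate a single cap (substitute x_i' = x_i − (cap_i+1)): x_1 ≥ 3 gives C(2,2) = 1; x_2 ≥ 3 gives C(2,2) = 1; x_3 ≥ 3 gives C(2,2) = 1. Together 3.
No two caps can be exceeded simultaneously, so the pair terms are all 0.
By inclusion–exclusion the count is 10 − 3 + 0 = 7.

7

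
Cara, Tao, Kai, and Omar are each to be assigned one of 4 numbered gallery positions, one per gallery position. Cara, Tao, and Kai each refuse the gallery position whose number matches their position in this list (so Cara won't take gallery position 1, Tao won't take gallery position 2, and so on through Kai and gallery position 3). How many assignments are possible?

11

Let Aᵢ (for i ∈ {1, 2, 3}) be the placements that put person i in their forbidden gallery position. Any j of these fix j positions, leaving (4−j)! ways to fill the rest, and there are C(3,j) ways to pick which j.
By inclusion–exclusion, the number of valid placements is Σ_{j=0}^{3} (−1)^j C(3,j)·(4−j)!.
Computing: 24 − 18 + 6 − 1 = 11.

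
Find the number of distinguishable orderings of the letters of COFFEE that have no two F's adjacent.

120

Total arrangements of COFFEE: 6!/(2!·2!) = 180.
Arrangements with the F's together: treat FF as one letter, giving (5)!/(2!) = 60.
Hence 180 − 60 = 120.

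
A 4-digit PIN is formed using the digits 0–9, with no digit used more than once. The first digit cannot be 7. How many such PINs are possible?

The first digit has 10−1 = 9 choices (anything except 7).
The remaining 3 digits are filled from the other 9 symbols without repetition: 9 × 8 × 7 = 504.
Total: 9 × 504 = 4536.

4536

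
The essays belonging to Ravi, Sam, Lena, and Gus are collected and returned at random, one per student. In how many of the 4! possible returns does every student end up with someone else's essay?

Count assignments avoiding every fixed point. For any j of the 4 students fixed to their own essay, the other 4−j can be arranged in (4−j)! ways.
By inclusion–exclusion this is Σ_{j=0}^{4} (−1)^j C(4,j)·(4−j)!.
Computing: 24 − 24 + 12 − 4 + 1 = 9.

9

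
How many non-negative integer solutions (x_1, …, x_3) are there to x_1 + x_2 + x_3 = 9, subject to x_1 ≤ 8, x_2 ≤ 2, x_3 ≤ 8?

By stars and bars, unrestricted non-negative solutions to x_1+…+x_3 = 9 number C(9+2,2) = 55.
Subtract solutions that violate a single cap (substitute x_i' = x_i − (cap_i+1)): x_1 ≥ 9 gives C(2,2) = 1; x_2 ≥ 3 gives C(8,2) = 28; x_3 ≥ 9 gives C(2,2) = 1. Together 30.
No two caps can be exceeded simultaneously, so the pair terms are all 0.
By inclusion–exclusion the count is 55 − 30 + 0 = 25.

25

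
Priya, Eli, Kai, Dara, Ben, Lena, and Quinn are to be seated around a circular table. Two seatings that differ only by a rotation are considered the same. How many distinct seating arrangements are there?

720

Seat Priya anywhere (absorbing the rotational symmetry), then permute the other 6: (6)! = 720.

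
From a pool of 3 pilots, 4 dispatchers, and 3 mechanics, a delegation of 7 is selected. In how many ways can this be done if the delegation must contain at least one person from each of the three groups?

118

With no constraint there are C(10,7) = 120 possible selections.
Selections missing a whole group: no pilots → C(7,7) = 1; no dispatchers → C(6,7) = 0; no mechanics → C(7,7) = 1.
Add back selections omitting two groups (i.e. drawn from a single group): C(3,7) + C(4,7) + C(3,7) = 0.
By inclusion–exclusion: 120 − 2 + 0 = 118.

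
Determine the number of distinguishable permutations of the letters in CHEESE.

120

CHEESE has 6 letters with E appearing 3 times.
The number of distinct arrangements is 6!/(3!) = 720/6 = 120.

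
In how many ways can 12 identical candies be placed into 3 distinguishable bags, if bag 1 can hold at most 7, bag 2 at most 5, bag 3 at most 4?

15

Ignoring the caps, the number of non-negative solutions to x_1+…+x_3 = 12 is C(14,2) = 91.
Subtract solutions that violate a single cap (substitute x_i' = x_i − (cap_i+1)): x_1 ≥ 8 gives C(6,2) = 15; x_2 ≥ 6 gives C(8,2) = 28; x_3 ≥ 5 gives C(9,2) = 36. Together 79.
Add back pairs where two caps are both exceeded: 0 + 0 + 3 = 3.
By inclusion–exclusion the count is 91 − 79 + 3 = 15.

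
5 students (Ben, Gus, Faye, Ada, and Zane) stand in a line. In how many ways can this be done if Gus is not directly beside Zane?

There are 5! = 120 arrangements in all. If Gus and Zane are adjacent, merging them into one block gives 2·(4)! = 48 arrangements.
So 120 − 48 = 72 arrangements keep them apart.

72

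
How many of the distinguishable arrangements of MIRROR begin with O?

With the first slot taken by O, it remains to arrange the other 5 letters (MIRRR).
Those 5 letters have R appearing 3 times, giving (5)!/(3!) = 20.

20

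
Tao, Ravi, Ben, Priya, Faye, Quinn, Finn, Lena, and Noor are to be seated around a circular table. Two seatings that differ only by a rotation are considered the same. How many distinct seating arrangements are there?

Around a circle, 9 distinct people have 9!/9 = (8)! = 40320 rotationally distinct seatings.

40320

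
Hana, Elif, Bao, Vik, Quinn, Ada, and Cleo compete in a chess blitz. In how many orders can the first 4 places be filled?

There are 7 choices for 1st place, 6 for 2nd, and so on down to 4 for position 4.
That gives 7 × 6 × 5 × 4 = 840.

840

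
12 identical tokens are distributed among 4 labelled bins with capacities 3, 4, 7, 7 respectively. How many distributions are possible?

122

Ignoring the caps, the number of non-negative solutions to x_1+…+x_4 = 12 is C(15,3) = 455.
Subtract solutions that violate a single cap (substitute x_i' = x_i − (cap_i+1)): x_1 ≥ 4 gives C(11,3) = 165; x_2 ≥ 5 gives C(10,3) = 120; x_3 ≥ 8 gives C(7,3) = 35; x_4 ≥ 8 gives C(7,3) = 35. Together 355.
Add back pairs where two caps are both exceeded: 20 + 1 + 1 + 0 + 0 + 0 = 22.
By inclusion–exclusion the count is 455 − 355 + 22 = 122.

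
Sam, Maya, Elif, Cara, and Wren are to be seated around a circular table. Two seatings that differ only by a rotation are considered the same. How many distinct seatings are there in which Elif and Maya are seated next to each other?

Glue Elif and Maya into a block (2 internal orders). Seating 4 units around a circle gives (3)! arrangements.
So 2 × (3)! = 2 × 6 = 12.

12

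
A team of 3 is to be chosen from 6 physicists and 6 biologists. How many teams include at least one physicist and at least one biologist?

With no constraint there are C(12,3) = 220 possible selections.
Subtract selections that omit an entire group: no physicists → C(6,3) = 20; no biologists → C(6,3) = 20.
Both groups omitted at once is impossible, so 220 − 40 = 180.

180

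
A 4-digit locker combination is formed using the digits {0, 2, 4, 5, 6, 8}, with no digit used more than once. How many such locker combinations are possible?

360

With no repetition, fill the 4 digits in order: 6 choices, then 5, down to 3.
6 × 5 × 4 × 3 = 360.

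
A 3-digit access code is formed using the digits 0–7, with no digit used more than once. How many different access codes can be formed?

336

Choose and order 3 of the 8 symbols: the first digit has 8 options, the next 7, then 6.
8 × 7 × 6 = 336.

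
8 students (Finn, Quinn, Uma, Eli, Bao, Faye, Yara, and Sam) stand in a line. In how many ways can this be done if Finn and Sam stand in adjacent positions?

Place the 6 others and the Finn-Sam pair as 7 objects in a line; the pair has 2 internal arrangements.
That gives 2 × 7! = 2 × 5040 = 10080.

10080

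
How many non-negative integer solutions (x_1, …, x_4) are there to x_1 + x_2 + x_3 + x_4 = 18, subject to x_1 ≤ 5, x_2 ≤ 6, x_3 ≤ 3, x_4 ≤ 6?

10

By stars and bars, unrestricted non-negative solutions to x_1+…+x_4 = 18 number C(18+3,3) = 1330.
Subtract solutions that violate a single cap (substitute x_i' = x_i − (cap_i+1)): x_1 ≥ 6 gives C(15,3) = 455; x_2 ≥ 7 gives C(14,3) = 364; x_3 ≥ 4 gives C(17,3) = 680; x_4 ≥ 7 gives C(14,3) = 364. Together 1863.
Add back pairs where two caps are both exceeded: 56 + 165 + 56 + 120 + 35 + 120 = 552.
Subtract triples: 4 + 0 + 4 + 1 = 9.
By inclusion–exclusion the count is 1330 − 1863 + 552 − 9 = 10.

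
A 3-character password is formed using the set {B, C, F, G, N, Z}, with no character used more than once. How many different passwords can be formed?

Choose and order 3 of the 6 symbols: the first character has 6 options, the next 5, then 4.
6 × 5 × 4 = 120.

120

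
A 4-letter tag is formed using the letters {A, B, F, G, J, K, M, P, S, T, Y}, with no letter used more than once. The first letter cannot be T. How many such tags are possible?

7200

The first letter has 11−1 = 10 choices (anything except T).
The remaining 3 letters are filled from the other 10 symbols without repetition: 10 × 9 × 8 = 720.
Total: 10 × 720 = 7200.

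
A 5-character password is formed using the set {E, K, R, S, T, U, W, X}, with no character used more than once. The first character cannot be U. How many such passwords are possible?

5880

The first character has 8−1 = 7 choices (anything except U).
The remaining 4 characters are filled from the other 7 symbols without repetition: 7 × 6 × 5 × 4 = 840.
Total: 7 × 840 = 5880.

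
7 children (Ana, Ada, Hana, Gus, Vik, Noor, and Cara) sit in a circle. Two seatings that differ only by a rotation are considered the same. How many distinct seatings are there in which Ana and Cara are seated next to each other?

Glue Ana and Cara into a block (2 internal orders). Seating 6 units around a circle gives (5)! arrangements.
So 2 × (5)! = 2 × 120 = 240.

240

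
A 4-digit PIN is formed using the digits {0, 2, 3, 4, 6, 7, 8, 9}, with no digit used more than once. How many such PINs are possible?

With no repetition, fill the 4 digits in order: 8 choices, then 7, down to 5.
8 × 7 × 6 × 5 = 1680.

1680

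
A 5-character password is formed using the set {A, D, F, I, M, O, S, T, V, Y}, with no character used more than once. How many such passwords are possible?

This is a permutation of 5 out of 10: P(10,5) = 10!/5!.
10 × 9 × 8 × 7 × 6 = 30240.

30240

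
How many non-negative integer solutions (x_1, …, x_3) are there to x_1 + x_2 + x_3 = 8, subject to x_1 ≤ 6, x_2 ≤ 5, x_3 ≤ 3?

By stars and bars, unrestricted non-negative solutions to x_1+…+x_3 = 8 number C(8+2,2) = 45.
Subtract solutions that violate a single cap (substitute x_i' = x_i − (cap_i+1)): x_1 ≥ 7 gives C(3,2) = 3; x_2 ≥ 6 gives C(4,2) = 6; x_3 ≥ 4 gives C(6,2) = 15. Together 24.
No two caps can be exceeded simultaneously, so the pair terms are all 0.
By inclusion–exclusion the count is 45 − 24 + 0 = 21.

21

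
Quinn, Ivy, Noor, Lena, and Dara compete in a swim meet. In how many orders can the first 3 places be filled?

60

There are 5 choices for 1st place, 4 for 2nd, and 3 for 3rd.
That gives 5 × 4 × 3 = 60.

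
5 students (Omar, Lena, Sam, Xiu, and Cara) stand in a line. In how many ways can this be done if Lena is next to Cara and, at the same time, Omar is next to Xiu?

Treat {Lena,Cara} as one block (2 orders) and {Omar,Xiu} as another (2 orders).
That leaves 3 units to arrange: 2 × 2 × 3! = 4 × 6 = 24.

24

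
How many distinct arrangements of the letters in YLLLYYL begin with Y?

With the first slot taken by Y, it remains to arrange the other 6 letters (LLLYYL).
Those 6 letters have L appearing 4 times and Y appearing twice, giving (6)!/(4!·2!) = 15.

15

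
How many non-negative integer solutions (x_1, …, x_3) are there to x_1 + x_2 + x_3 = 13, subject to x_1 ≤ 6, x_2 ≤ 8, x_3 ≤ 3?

14

Ignoring the caps, the number of non-negative solutions to x_1+…+x_3 = 13 is C(15,2) = 105.
Subtract solutions that violate a single cap (substitute x_i' = x_i − (cap_i+1)): x_1 ≥ 7 gives C(8,2) = 28; x_2 ≥ 9 gives C(6,2) = 15; x_3 ≥ 4 gives C(11,2) = 55. Together 98.
Add back pairs where two caps are both exceeded: 0 + 6 + 1 = 7.
By inclusion–exclusion the count is 105 − 98 + 7 = 14.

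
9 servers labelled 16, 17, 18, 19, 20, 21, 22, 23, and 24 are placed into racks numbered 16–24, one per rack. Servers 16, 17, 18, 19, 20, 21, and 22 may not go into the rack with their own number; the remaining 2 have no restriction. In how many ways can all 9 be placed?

165016

Let Aᵢ (for 16 ≤ i ≤ 22) be the placements that put server i in its forbidden rack. Any j of these fix j positions, leaving (9−j)! ways to fill the rest, and there are C(7,j) ways to pick which j.
By inclusion–exclusion, the number of valid placements is Σ_{j=0}^{7} (−1)^j C(7,j)·(9−j)!.
Computing: 362880 − 282240 + 105840 − 25200 + 4200 − 504 + 42 − 2 = 165016.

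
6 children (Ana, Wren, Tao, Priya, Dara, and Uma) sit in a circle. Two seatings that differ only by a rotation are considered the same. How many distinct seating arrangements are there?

Fix one person's seat to break rotational symmetry; the remaining 5 people can be arranged in (5)! = 120 ways.

120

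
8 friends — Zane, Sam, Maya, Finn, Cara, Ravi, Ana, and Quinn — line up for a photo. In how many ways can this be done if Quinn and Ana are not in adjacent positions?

There are 8! = 40320 arrangements in all. If Quinn and Ana are adjacent, merging them into one block gives 2·(7)! = 10080 arrangements.
Complementary counting: 40320 − 10080 = 30240.

30240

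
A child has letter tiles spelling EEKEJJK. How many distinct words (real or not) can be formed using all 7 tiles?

210

EEKEJJK has 7 letters with E appearing 3 times, J appearing twice, and K appearing twice.
The number of distinct arrangements is 7!/(3!·2!·2!) = 5040/24 = 210.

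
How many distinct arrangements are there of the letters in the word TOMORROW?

3360

Letter multiplicities in TOMORROW: M×1, O×3, R×2, T×1, W×1.
Dividing 8! = 40320 by 3!·2! = 12 for the repeated letters gives 3360.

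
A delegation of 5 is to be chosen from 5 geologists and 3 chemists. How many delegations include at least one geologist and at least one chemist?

55

Total 5-person selections from all 8: C(8,5) = 56.
Selections missing a whole group: no geologists → C(3,5) = 0; no chemists → C(5,5) = 1.
Both groups omitted at once is impossible, so 56 − 1 = 55.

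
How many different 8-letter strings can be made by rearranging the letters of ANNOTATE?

5040

The 8 letters of ANNOTATE have repeats: A appearing twice, N appearing twice, and T appearing twice.
The number of distinct arrangements is 8!/(2!·2!·2!) = 40320/8 = 5040.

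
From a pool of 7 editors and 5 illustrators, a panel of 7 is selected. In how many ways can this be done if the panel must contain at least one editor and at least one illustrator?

791

Total 7-person selections from all 12: C(12,7) = 792.
Subtract selections that omit an entire group: no editors → C(5,7) = 0; no illustrators → C(7,7) = 1.
Both groups omitted at once is impossible, so 792 − 1 = 791.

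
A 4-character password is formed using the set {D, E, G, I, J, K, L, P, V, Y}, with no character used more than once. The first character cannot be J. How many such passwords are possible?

4536

The first character has 10−1 = 9 choices (anything except J).
The remaining 3 characters are filled from the other 9 symbols without repetition: 9 × 8 × 7 = 504.
Total: 9 × 504 = 4536.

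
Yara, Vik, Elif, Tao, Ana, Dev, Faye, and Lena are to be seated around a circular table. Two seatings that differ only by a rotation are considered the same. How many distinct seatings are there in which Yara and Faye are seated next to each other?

1440

Treat {Yara, Faye} as one unit (2 internal orders) and seat the resulting 7 units around the table: (6)! circular arrangements.
So 2 × (6)! = 2 × 720 = 1440.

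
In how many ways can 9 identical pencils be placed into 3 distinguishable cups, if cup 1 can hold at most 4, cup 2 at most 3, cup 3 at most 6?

14

Ignoring the caps, the number of non-negative solutions to x_1+…+x_3 = 9 is C(11,2) = 55.
Subtract solutions that violate a single cap (substitute x_i' = x_i − (cap_i+1)): x_1 ≥ 5 gives C(6,2) = 15; x_2 ≥ 4 gives C(7,2) = 21; x_3 ≥ 7 gives C(4,2) = 6. Together 42.
Add back pairs where two caps are both exceeded: 1 + 0 + 0 = 1.
By inclusion–exclusion the count is 55 − 42 + 1 = 14.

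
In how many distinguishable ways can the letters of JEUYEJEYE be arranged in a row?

The 9 letters of JEUYEJEYE have repeats: E appearing 4 times, J appearing twice, and Y appearing twice.
Dividing 9! = 362880 by 4!·2!·2! = 96 for the repeated letters gives 3780.

3780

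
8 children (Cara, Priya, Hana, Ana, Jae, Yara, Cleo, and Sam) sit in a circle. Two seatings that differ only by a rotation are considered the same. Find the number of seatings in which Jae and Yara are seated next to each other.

1440

Treat {Jae, Yara} as one unit (2 internal orders) and seat the resulting 7 units around the table: (6)! circular arrangements.
So 2 × (6)! = 2 × 720 = 1440.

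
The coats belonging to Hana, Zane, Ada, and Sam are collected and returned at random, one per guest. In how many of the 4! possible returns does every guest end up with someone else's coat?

9

Let Aᵢ be the assignments in which guest i gets their own coat. We want the size of the complement of A₁∪…∪A_4.
By inclusion–exclusion this is Σ_{j=0}^{4} (−1)^j C(4,j)·(4−j)!.
Computing: 24 − 24 + 12 − 4 + 1 = 9.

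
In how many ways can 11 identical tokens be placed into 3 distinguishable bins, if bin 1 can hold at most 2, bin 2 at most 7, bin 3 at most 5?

9

Ignoring the caps, the number of non-negative solutions to x_1+…+x_3 = 11 is C(13,2) = 78.
Subtract solutions that violate a single cap (substitute x_i' = x_i − (cap_i+1)): x_1 ≥ 3 gives C(10,2) = 45; x_2 ≥ 8 gives C(5,2) = 10; x_3 ≥ 6 gives C(7,2) = 21. Together 76.
Add back pairs where two caps are both exceeded: 1 + 6 + 0 = 7.
By inclusion–exclusion the count is 78 − 76 + 7 = 9.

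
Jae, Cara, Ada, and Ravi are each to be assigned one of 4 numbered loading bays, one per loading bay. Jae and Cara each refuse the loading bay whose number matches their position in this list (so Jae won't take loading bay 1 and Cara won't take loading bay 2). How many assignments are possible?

Let Aᵢ (for i ∈ {1, 2}) be the placements that put person i in their forbidden loading bay. Any j of these fix j positions, leaving (4−j)! ways to fill the rest, and there are C(2,j) ways to pick which j.
By inclusion–exclusion, the number of valid placements is Σ_{j=0}^{2} (−1)^j C(2,j)·(4−j)!.
Computing: 24 − 12 + 2 = 14.

14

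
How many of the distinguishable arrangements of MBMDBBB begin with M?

Fix M in the first position and arrange the remaining 6 letters.
Those 6 letters have B appearing 4 times, giving (6)!/(4!) = 30.

30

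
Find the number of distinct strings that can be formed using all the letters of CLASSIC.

1260

The 7 letters of CLASSIC have repeats: C appearing twice and S appearing twice.
So there are 7! / (2!·2!) = 1260 distinguishable arrangements.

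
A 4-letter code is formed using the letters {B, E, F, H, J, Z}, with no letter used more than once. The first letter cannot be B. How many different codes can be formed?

300

The first letter has 6−1 = 5 choices (anything except B).
The remaining 3 letters are filled from the other 5 symbols without repetition: 5 × 4 × 3 = 60.
Total: 5 × 60 = 300.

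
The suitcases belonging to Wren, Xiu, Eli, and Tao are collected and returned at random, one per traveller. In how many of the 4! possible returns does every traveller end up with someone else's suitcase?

9

Count assignments avoiding every fixed point. For any j of the 4 travellers fixed to their own suitcase, the other 4−j can be arranged in (4−j)! ways.
By inclusion–exclusion this is Σ_{j=0}^{4} (−1)^j C(4,j)·(4−j)!.
Computing: 24 − 24 + 12 − 4 + 1 = 9.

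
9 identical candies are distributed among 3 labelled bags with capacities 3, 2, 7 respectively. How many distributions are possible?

Ignoring the caps, the number of non-negative solutions to x_1+…+x_3 = 9 is C(11,2) = 55.
Subtract solutions that violate a single cap (substitute x_i' = x_i − (cap_i+1)): x_1 ≥ 4 gives C(7,2) = 21; x_2 ≥ 3 gives C(8,2) = 28; x_3 ≥ 8 gives C(3,2) = 3. Together 52.
Add back pairs where two caps are both exceeded: 6 + 0 + 0 = 6.
By inclusion–exclusion the count is 55 − 52 + 6 = 9.

9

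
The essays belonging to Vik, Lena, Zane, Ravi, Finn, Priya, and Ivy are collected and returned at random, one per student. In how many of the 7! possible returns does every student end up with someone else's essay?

Count assignments avoiding every fixed point. For any j of the 7 students fixed to their own essay, the other 7−j can be arranged in (7−j)! ways.
By inclusion–exclusion this is Σ_{j=0}^{7} (−1)^j C(7,j)·(7−j)!.
Computing: 5040 − 5040 + 2520 − 840 + 210 − 42 + 7 − 1 = 1854.

1854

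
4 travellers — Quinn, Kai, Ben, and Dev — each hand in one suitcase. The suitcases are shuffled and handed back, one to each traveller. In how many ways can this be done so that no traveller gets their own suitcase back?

9

Count assignments avoiding every fixed point. For any j of the 4 travellers fixed to their own suitcase, the other 4−j can be arranged in (4−j)! ways.
By inclusion–exclusion this is Σ_{j=0}^{4} (−1)^j C(4,j)·(4−j)!.
Computing: 24 − 24 + 12 − 4 + 1 = 9.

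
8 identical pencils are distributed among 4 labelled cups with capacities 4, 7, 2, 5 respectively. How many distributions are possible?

Ignoring the caps, the number of non-negative solutions to x_1+…+x_4 = 8 is C(11,3) = 165.
Subtract solutions that violate a single cap (substitute x_i' = x_i − (cap_i+1)): x_1 ≥ 5 gives C(6,3) = 20; x_2 ≥ 8 gives C(3,3) = 1; x_3 ≥ 3 gives C(8,3) = 56; x_4 ≥ 6 gives C(5,3) = 10. Together 87.
Add back pairs where two caps are both exceeded: 0 + 1 + 0 + 0 + 0 + 0 = 1.
By inclusion–exclusion the count is 165 − 87 + 1 = 79.

79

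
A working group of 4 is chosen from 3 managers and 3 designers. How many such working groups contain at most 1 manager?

3

Split by how many managers are chosen (0 through 1).
Sum: C(3,0)·C(3,4) + C(3,1)·C(3,3) = 0 + 3 = 3.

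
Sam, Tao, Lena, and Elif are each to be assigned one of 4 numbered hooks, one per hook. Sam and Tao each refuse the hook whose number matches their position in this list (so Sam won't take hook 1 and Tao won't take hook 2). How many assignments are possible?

14

Let Aᵢ (for i ∈ {1, 2}) be the placements that put person i in their forbidden hook. Any j of these fix j positions, leaving (4−j)! ways to fill the rest, and there are C(2,j) ways to pick which j.
By inclusion–exclusion, the number of valid placements is Σ_{j=0}^{2} (−1)^j C(2,j)·(4−j)!.
Computing: 24 − 12 + 2 = 14.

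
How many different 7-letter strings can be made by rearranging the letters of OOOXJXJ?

The 7 letters of OOOXJXJ have repeats: J appearing twice, O appearing 3 times, and X appearing twice.
So there are 7! / (3!·2!·2!) = 210 distinguishable arrangements.

210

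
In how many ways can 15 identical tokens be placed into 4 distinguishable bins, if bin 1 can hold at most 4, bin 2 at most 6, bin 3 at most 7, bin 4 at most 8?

Without the upper bounds there are C(18,3) = 816 ways to split 15 among 4 bins.
Subtract solutions that violate a single cap (substitute x_i' = x_i − (cap_i+1)): x_1 ≥ 5 gives C(13,3) = 286; x_2 ≥ 7 gives C(11,3) = 165; x_3 ≥ 8 gives C(10,3) = 120; x_4 ≥ 9 gives C(9,3) = 84. Together 655.
Add back pairs where two caps are both exceeded: 20 + 10 + 4 + 1 + 0 + 0 = 35.
By inclusion–exclusion the count is 816 − 655 + 35 = 196.

196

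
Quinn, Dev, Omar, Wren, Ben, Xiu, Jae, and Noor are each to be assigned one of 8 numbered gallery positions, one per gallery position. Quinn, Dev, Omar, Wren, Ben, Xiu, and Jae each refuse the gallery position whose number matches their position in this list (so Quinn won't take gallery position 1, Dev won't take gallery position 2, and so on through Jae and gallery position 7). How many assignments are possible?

Let Aᵢ (for 1 ≤ i ≤ 7) be the placements that put person i in their forbidden gallery position. Any j of these fix j positions, leaving (8−j)! ways to fill the rest, and there are C(7,j) ways to pick which j.
By inclusion–exclusion, the number of valid placements is Σ_{j=0}^{7} (−1)^j C(7,j)·(8−j)!.
Computing: 40320 − 35280 + 15120 − 4200 + 840 − 126 + 14 − 1 = 16687.

16687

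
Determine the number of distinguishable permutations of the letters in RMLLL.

Letter multiplicities in RMLLL: L×3, M×1, R×1.
The number of distinct arrangements is 5!/(3!) = 120/6 = 20.

20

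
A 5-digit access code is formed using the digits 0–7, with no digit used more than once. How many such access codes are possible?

Choose and order 5 of the 8 symbols: the first digit has 8 options, the next 7, and so on down to 4.
That product is 8 × 7 × 6 × 5 × 4 = 6720.

6720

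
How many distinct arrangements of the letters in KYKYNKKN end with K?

210

Fix K in the last position and arrange the remaining 7 letters.
Those 7 letters have K appearing 3 times, N appearing twice, and Y appearing twice, giving (7)!/(3!·2!·2!) = 210.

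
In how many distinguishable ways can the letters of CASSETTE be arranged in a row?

5040

CASSETTE has 8 letters with E appearing twice, S appearing twice, and T appearing twice.
The number of distinct arrangements is 8!/(2!·2!·2!) = 40320/8 = 5040.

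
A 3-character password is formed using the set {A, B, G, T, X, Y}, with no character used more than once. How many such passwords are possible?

120

With no repetition, fill the 3 characters in order: 6 choices, then 5, down to 4.
6 × 5 × 4 = 120.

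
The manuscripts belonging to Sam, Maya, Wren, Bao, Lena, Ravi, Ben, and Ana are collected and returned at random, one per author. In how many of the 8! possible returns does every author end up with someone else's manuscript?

14833

Count assignments avoiding every fixed point. For any j of the 8 authors fixed to their own manuscript, the other 8−j can be arranged in (8−j)! ways.
By inclusion–exclusion this is Σ_{j=0}^{8} (−1)^j C(8,j)·(8−j)!.
Computing: 40320 − 40320 + 20160 − 6720 + 1680 − 336 + 56 − 8 + 1 = 14833.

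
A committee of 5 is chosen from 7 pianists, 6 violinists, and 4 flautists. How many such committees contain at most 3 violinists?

Split by how many violinists are chosen (0 through 3).
Sum: C(6,0)·C(11,5) + C(6,1)·C(11,4) + C(6,2)·C(11,3) + C(6,3)·C(11,2) = 462 + 1980 + 2475 + 1100 = 6017.

6017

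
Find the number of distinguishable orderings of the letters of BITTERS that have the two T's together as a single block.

720

Treat the 2 copies of T as a single block. The multiset to arrange is then {TT, B, E, I, R, S}, 6 items in all.
All 6 items are distinct, so there are (6)! = 720 arrangements.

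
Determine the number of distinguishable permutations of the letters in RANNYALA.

The 8 letters of RANNYALA have repeats: A appearing 3 times and N appearing twice.
The number of distinct arrangements is 8!/(3!·2!) = 40320/12 = 3360.

3360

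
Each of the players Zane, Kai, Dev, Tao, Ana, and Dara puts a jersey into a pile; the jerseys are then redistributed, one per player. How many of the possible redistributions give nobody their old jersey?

265

Count assignments avoiding every fixed point. For any j of the 6 players fixed to their old jersey, the other 6−j can be arranged in (6−j)! ways.
By inclusion–exclusion this is Σ_{j=0}^{6} (−1)^j C(6,j)·(6−j)!.
Computing: 720 − 720 + 360 − 120 + 30 − 6 + 1 = 265.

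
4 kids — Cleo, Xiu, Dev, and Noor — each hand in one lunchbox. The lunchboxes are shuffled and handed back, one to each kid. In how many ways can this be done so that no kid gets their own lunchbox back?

9

Let Aᵢ be the assignments in which kid i gets their own lunchbox. We want the size of the complement of A₁∪…∪A_4.
By inclusion–exclusion this is Σ_{j=0}^{4} (−1)^j C(4,j)·(4−j)!.
Computing: 24 − 24 + 12 − 4 + 1 = 9.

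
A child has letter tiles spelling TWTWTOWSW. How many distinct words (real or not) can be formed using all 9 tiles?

2520

The 9 letters of TWTWTOWSW have repeats: T appearing 3 times and W appearing 4 times.
So there are 9! / (4!·3!) = 2520 distinguishable arrangements.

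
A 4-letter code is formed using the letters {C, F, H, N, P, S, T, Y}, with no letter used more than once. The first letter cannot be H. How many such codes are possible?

1470

The first letter has 8−1 = 7 choices (anything except H).
The remaining 3 letters are filled from the other 7 symbols without repetition: 7 × 6 × 5 = 210.
Total: 7 × 210 = 1470.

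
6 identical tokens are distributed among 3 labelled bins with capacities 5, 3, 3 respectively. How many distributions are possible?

Ignoring the caps, the number of non-negative solutions to x_1+…+x_3 = 6 is C(8,2) = 28.
Subtract solutions that violate a single cap (substitute x_i' = x_i − (cap_i+1)): x_1 ≥ 6 gives C(2,2) = 1; x_2 ≥ 4 gives C(4,2) = 6; x_3 ≥ 4 gives C(4,2) = 6. Together 13.
No two caps can be exceeded simultaneously, so the pair terms are all 0.
By inclusion–exclusion the count is 28 − 13 + 0 = 15.

15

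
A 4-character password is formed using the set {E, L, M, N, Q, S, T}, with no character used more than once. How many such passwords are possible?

With no repetition, fill the 4 characters in order: 7 choices, then 6, down to 4.
That product is 7 × 6 × 5 × 4 = 840.

840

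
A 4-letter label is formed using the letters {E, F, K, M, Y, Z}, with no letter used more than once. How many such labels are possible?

This is a permutation of 4 out of 6: P(6,4) = 6!/2!.
6 × 5 × 4 × 3 = 360.

360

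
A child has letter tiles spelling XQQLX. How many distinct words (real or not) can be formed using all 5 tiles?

The 5 letters of XQQLX have repeats: Q appearing twice and X appearing twice.
So there are 5! / (2!·2!) = 30 distinguishable arrangements.

30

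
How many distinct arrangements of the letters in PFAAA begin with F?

Fix F in the first position and arrange the remaining 4 letters.
Those 4 letters have A appearing 3 times, giving (4)!/(3!) = 4.

4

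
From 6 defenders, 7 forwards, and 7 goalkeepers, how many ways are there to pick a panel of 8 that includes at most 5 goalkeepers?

125411

Split by how many goalkeepers are chosen (0 through 5).
Sum: C(7,0)·C(13,8) + C(7,1)·C(13,7) + C(7,2)·C(13,6) + C(7,3)·C(13,5) + C(7,4)·C(13,4) + C(7,5)·C(13,3) = 1287 + 12012 + 36036 + 45045 + 25025 + 6006 = 125411.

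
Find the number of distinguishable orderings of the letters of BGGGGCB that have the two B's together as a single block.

Treat the 2 copies of B as a single block. The multiset to arrange is then {BB, C, G, G, G, G}, 6 items in all.
That gives (6)!/(4!) = 30 arrangements.

30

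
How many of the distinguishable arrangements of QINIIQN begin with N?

Fix N in the first position and arrange the remaining 6 letters.
Those 6 letters have I appearing 3 times and Q appearing twice, giving (6)!/(3!·2!) = 60.

60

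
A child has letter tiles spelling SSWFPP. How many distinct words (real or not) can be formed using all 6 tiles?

180

Letter multiplicities in SSWFPP: F×1, P×2, S×2, W×1.
The number of distinct arrangements is 6!/(2!·2!) = 720/4 = 180.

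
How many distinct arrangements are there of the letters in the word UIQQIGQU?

UIQQIGQU has 8 letters with I appearing twice, Q appearing 3 times, and U appearing twice.
Dividing 8! = 40320 by 3!·2!·2! = 24 for the repeated letters gives 1680.

1680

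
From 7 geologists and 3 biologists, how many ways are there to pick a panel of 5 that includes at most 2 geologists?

Split by how many geologists are chosen (0 through 2).
Sum: C(7,0)·C(3,5) + C(7,1)·C(3,4) + C(7,2)·C(3,3) = 0 + 0 + 21 = 21.

21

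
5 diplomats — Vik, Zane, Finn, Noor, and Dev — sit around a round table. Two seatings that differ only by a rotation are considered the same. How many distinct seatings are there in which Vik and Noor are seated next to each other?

12

Glue Vik and Noor into a block (2 internal orders). Seating 4 units around a circle gives (3)! arrangements.
So 2 × (3)! = 2 × 6 = 12.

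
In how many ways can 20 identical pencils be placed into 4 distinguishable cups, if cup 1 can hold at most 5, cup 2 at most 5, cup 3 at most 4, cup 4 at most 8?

By stars and bars, unrestricted non-negative solutions to x_1+…+x_4 = 20 number C(20+3,3) = 1771.
Subtract solutions that violate a single cap (substitute x_i' = x_i − (cap_i+1)): x_1 ≥ 6 gives C(17,3) = 680; x_2 ≥ 6 gives C(17,3) = 680; x_3 ≥ 5 gives C(18,3) = 816; x_4 ≥ 9 gives C(14,3) = 364. Together 2540.
Add back pairs where two caps are both exceeded: 165 + 220 + 56 + 220 + 56 + 84 = 801.
Subtract triples: 20 + 0 + 1 + 1 = 22.
By inclusion–exclusion the count is 1771 − 2540 + 801 − 22 = 10.

10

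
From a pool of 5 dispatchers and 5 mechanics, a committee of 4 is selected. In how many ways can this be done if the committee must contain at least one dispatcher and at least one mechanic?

Unrestricted: C(10,4) = 210 ways to pick any 4 of the 10.
Selections missing a whole group: no dispatchers → C(5,4) = 5; no mechanics → C(5,4) = 5.
Both groups omitted at once is impossible, so 210 − 10 = 200.

200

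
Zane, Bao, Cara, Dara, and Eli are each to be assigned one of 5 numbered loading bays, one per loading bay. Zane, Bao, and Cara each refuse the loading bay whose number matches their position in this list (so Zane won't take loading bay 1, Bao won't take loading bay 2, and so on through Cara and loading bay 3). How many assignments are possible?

Let Aᵢ (for i ∈ {1, 2, 3}) be the placements that put person i in their forbidden loading bay. Any j of these fix j positions, leaving (5−j)! ways to fill the rest, and there are C(3,j) ways to pick which j.
By inclusion–exclusion, the number of valid placements is Σ_{j=0}^{3} (−1)^j C(3,j)·(5−j)!.
Computing: 120 − 72 + 18 − 2 = 64.

64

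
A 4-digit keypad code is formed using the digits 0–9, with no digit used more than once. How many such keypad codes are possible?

This is a permutation of 4 out of 10: P(10,4) = 10!/6!.
10 × 9 × 8 × 7 = 5040.

5040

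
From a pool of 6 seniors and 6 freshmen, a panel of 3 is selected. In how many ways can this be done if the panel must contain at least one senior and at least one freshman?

Unrestricted: C(12,3) = 220 ways to pick any 3 of the 12.
Selections missing a whole group: no seniors → C(6,3) = 20; no freshmen → C(6,3) = 20.
Both groups omitted at once is impossible, so 220 − 40 = 180.

180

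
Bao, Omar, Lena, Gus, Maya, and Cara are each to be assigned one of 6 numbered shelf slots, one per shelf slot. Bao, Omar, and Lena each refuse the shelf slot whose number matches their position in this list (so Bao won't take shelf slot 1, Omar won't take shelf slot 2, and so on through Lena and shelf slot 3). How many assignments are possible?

426

Let Aᵢ (for i ∈ {1, 2, 3}) be the placements that put person i in their forbidden shelf slot. Any j of these fix j positions, leaving (6−j)! ways to fill the rest, and there are C(3,j) ways to pick which j.
By inclusion–exclusion, the number of valid placements is Σ_{j=0}^{3} (−1)^j C(3,j)·(6−j)!.
Computing: 720 − 360 + 72 − 6 = 426.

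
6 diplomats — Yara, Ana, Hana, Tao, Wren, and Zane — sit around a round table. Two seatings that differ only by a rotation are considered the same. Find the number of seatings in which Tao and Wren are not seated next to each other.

72

All circular seatings of 6 people number (5)! = 120.
Those with Tao next to Wren: fuse the pair into one unit and seat 5 units around a circle — 2·(4)! = 48.
Subtracting, 120 − 48 = 72.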